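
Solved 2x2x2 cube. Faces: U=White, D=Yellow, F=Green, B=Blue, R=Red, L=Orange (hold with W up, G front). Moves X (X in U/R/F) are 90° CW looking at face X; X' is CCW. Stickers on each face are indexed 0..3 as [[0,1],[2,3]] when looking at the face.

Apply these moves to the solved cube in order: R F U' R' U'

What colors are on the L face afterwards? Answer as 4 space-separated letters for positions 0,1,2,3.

After move 1 (R): R=RRRR U=WGWG F=GYGY D=YBYB B=WBWB
After move 2 (F): F=GGYY U=WGOO R=WRGR D=RRYB L=OYOB
After move 3 (U'): U=GOWO F=OYYY R=GGGR B=WRWB L=WBOB
After move 4 (R'): R=GRGG U=GWWW F=OOYO D=RYYY B=BRRB
After move 5 (U'): U=WWGW F=WBYO R=OOGG B=GRRB L=BROB
Query: L face = BROB

Answer: B R O B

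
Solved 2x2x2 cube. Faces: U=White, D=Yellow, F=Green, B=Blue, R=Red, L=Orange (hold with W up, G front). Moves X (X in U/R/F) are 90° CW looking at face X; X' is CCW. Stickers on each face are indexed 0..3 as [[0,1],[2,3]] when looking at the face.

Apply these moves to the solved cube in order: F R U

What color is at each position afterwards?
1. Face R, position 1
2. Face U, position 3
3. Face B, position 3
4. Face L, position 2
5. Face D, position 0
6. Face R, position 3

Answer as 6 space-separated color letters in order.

After move 1 (F): F=GGGG U=WWOO R=WRWR D=RRYY L=OYOY
After move 2 (R): R=WWRR U=WGOG F=GRGY D=RBYB B=OBWB
After move 3 (U): U=OWGG F=WWGY R=OBRR B=OYWB L=GROY
Query 1: R[1] = B
Query 2: U[3] = G
Query 3: B[3] = B
Query 4: L[2] = O
Query 5: D[0] = R
Query 6: R[3] = R

Answer: B G B O R R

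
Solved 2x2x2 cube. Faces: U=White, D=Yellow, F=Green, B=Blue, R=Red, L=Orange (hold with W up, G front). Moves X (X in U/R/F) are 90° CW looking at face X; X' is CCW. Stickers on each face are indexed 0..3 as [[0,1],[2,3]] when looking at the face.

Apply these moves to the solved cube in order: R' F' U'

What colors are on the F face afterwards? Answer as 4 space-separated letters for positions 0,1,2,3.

Answer: O B G G

Derivation:
After move 1 (R'): R=RRRR U=WBWB F=GWGW D=YGYG B=YBYB
After move 2 (F'): F=WWGG U=WBRR R=GRYR D=OOYG L=OBOW
After move 3 (U'): U=BRWR F=OBGG R=WWYR B=GRYB L=YBOW
Query: F face = OBGG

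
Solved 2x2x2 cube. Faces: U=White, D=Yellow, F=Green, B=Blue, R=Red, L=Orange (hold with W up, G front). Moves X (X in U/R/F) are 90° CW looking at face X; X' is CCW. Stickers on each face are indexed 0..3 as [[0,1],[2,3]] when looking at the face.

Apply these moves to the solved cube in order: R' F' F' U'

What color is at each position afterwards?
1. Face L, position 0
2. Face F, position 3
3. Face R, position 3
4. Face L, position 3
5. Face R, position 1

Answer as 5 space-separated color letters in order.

After move 1 (R'): R=RRRR U=WBWB F=GWGW D=YGYG B=YBYB
After move 2 (F'): F=WWGG U=WBRR R=GRYR D=OOYG L=OBOW
After move 3 (F'): F=WGWG U=WBGY R=OROR D=BWYG L=OROR
After move 4 (U'): U=BYWG F=ORWG R=WGOR B=ORYB L=YBOR
Query 1: L[0] = Y
Query 2: F[3] = G
Query 3: R[3] = R
Query 4: L[3] = R
Query 5: R[1] = G

Answer: Y G R R G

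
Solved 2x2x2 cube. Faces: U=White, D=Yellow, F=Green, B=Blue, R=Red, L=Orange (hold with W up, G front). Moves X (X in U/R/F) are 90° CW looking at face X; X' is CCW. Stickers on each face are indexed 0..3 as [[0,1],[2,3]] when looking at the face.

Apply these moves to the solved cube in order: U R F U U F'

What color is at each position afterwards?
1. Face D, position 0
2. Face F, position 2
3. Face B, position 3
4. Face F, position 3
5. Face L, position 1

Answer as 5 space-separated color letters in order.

Answer: B W B Y W

Derivation:
After move 1 (U): U=WWWW F=RRGG R=BBRR B=OOBB L=GGOO
After move 2 (R): R=RBRB U=WRWG F=RYGY D=YBYO B=WOWB
After move 3 (F): F=GRYY U=WROG R=WBGB D=RRYO L=GYOB
After move 4 (U): U=OWGR F=WBYY R=WOGB B=GYWB L=GROB
After move 5 (U): U=GORW F=WOYY R=GYGB B=GRWB L=WBOB
After move 6 (F'): F=OYWY U=GOGG R=RYRB D=BBYO L=WWOR
Query 1: D[0] = B
Query 2: F[2] = W
Query 3: B[3] = B
Query 4: F[3] = Y
Query 5: L[1] = W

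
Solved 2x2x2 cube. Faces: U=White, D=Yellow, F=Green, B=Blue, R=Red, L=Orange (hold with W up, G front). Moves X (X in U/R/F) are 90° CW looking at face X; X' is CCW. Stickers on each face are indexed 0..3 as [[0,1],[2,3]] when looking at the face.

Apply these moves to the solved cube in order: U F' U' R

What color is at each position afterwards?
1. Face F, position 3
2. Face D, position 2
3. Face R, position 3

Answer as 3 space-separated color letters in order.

Answer: Y Y G

Derivation:
After move 1 (U): U=WWWW F=RRGG R=BBRR B=OOBB L=GGOO
After move 2 (F'): F=RGRG U=WWBR R=YBYR D=GOYY L=GWOW
After move 3 (U'): U=WRWB F=GWRG R=RGYR B=YBBB L=OOOW
After move 4 (R): R=YRRG U=WWWG F=GORY D=GBYY B=BBRB
Query 1: F[3] = Y
Query 2: D[2] = Y
Query 3: R[3] = G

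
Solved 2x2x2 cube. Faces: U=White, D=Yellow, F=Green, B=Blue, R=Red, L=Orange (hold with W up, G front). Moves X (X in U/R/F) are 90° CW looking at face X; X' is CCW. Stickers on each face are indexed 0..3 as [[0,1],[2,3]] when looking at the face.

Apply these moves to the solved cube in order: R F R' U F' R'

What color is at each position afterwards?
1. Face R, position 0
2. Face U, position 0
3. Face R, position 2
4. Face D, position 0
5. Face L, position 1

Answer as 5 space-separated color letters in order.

After move 1 (R): R=RRRR U=WGWG F=GYGY D=YBYB B=WBWB
After move 2 (F): F=GGYY U=WGOO R=WRGR D=RRYB L=OYOB
After move 3 (R'): R=RRWG U=WWOW F=GGYO D=RGYY B=BBRB
After move 4 (U): U=OWWW F=RRYO R=BBWG B=OYRB L=GGOB
After move 5 (F'): F=RORY U=OWBW R=GBRG D=GBYY L=GWOW
After move 6 (R'): R=BGGR U=ORBO F=RWRW D=GOYY B=YYBB
Query 1: R[0] = B
Query 2: U[0] = O
Query 3: R[2] = G
Query 4: D[0] = G
Query 5: L[1] = W

Answer: B O G G W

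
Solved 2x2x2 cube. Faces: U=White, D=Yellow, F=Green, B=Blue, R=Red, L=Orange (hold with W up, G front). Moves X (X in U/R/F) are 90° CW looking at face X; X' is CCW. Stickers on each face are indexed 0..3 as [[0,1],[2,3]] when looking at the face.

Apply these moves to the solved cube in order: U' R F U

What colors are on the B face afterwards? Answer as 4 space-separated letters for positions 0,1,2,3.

Answer: B Y W B

Derivation:
After move 1 (U'): U=WWWW F=OOGG R=GGRR B=RRBB L=BBOO
After move 2 (R): R=RGRG U=WOWG F=OYGY D=YBYR B=WRWB
After move 3 (F): F=GOYY U=WOOB R=WGGG D=RRYR L=BYOB
After move 4 (U): U=OWBO F=WGYY R=WRGG B=BYWB L=GOOB
Query: B face = BYWB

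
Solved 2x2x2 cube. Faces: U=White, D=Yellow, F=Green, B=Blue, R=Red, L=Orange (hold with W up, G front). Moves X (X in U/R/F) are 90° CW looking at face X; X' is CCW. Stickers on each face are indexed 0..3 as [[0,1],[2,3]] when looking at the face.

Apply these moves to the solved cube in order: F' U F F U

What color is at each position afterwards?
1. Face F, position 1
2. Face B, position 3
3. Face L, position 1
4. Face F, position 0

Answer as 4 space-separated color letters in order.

After move 1 (F'): F=GGGG U=WWRR R=YRYR D=OOYY L=OWOW
After move 2 (U): U=RWRW F=YRGG R=BBYR B=OWBB L=GGOW
After move 3 (F): F=GYGR U=RWWG R=RBWR D=YBYY L=GOOO
After move 4 (F): F=GGRY U=RWOO R=WBGR D=WRYY L=GYOB
After move 5 (U): U=OROW F=WBRY R=OWGR B=GYBB L=GGOB
Query 1: F[1] = B
Query 2: B[3] = B
Query 3: L[1] = G
Query 4: F[0] = W

Answer: B B G W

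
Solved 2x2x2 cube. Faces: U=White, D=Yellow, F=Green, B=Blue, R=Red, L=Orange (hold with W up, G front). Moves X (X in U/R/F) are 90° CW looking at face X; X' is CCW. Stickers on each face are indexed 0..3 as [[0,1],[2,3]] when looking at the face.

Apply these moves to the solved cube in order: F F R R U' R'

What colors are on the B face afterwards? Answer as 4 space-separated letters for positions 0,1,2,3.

After move 1 (F): F=GGGG U=WWOO R=WRWR D=RRYY L=OYOY
After move 2 (F): F=GGGG U=WWYY R=OROR D=WWYY L=OROR
After move 3 (R): R=OORR U=WGYG F=GWGY D=WBYB B=YBWB
After move 4 (R): R=RORO U=WWYY F=GBGB D=WWYY B=GBGB
After move 5 (U'): U=WYWY F=ORGB R=GBRO B=ROGB L=GBOR
After move 6 (R'): R=BOGR U=WGWR F=OYGY D=WRYB B=YOWB
Query: B face = YOWB

Answer: Y O W B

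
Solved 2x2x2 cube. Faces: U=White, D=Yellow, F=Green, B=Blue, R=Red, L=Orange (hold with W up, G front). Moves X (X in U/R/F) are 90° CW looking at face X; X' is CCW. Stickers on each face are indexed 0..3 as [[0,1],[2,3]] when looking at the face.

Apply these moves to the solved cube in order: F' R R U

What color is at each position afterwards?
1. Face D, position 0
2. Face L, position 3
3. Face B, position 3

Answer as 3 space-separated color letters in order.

Answer: O W B

Derivation:
After move 1 (F'): F=GGGG U=WWRR R=YRYR D=OOYY L=OWOW
After move 2 (R): R=YYRR U=WGRG F=GOGY D=OBYB B=RBWB
After move 3 (R): R=RYRY U=WORY F=GBGB D=OWYR B=GBGB
After move 4 (U): U=RWYO F=RYGB R=GBRY B=OWGB L=GBOW
Query 1: D[0] = O
Query 2: L[3] = W
Query 3: B[3] = B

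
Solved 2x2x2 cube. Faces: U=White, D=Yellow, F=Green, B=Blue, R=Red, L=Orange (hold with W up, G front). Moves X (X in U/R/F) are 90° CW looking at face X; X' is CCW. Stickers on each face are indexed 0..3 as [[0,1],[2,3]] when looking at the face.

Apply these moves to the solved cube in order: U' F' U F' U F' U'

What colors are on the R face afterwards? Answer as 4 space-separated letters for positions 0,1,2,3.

Answer: R O G R

Derivation:
After move 1 (U'): U=WWWW F=OOGG R=GGRR B=RRBB L=BBOO
After move 2 (F'): F=OGOG U=WWGR R=YGYR D=BOYY L=BWOW
After move 3 (U): U=GWRW F=YGOG R=RRYR B=BWBB L=OGOW
After move 4 (F'): F=GGYO U=GWRY R=ORBR D=GWYY L=OWOR
After move 5 (U): U=RGYW F=ORYO R=BWBR B=OWBB L=GGOR
After move 6 (F'): F=ROOY U=RGBB R=WWGR D=GRYY L=GWOY
After move 7 (U'): U=GBRB F=GWOY R=ROGR B=WWBB L=OWOY
Query: R face = ROGR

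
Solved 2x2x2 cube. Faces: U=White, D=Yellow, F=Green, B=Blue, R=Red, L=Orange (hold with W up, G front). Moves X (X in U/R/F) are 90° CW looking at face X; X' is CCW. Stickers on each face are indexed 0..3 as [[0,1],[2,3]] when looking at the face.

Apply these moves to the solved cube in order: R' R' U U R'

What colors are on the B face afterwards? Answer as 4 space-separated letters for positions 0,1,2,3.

After move 1 (R'): R=RRRR U=WBWB F=GWGW D=YGYG B=YBYB
After move 2 (R'): R=RRRR U=WYWY F=GBGB D=YWYW B=GBGB
After move 3 (U): U=WWYY F=RRGB R=GBRR B=OOGB L=GBOO
After move 4 (U): U=YWYW F=GBGB R=OORR B=GBGB L=RROO
After move 5 (R'): R=OROR U=YGYG F=GWGW D=YBYB B=WBWB
Query: B face = WBWB

Answer: W B W B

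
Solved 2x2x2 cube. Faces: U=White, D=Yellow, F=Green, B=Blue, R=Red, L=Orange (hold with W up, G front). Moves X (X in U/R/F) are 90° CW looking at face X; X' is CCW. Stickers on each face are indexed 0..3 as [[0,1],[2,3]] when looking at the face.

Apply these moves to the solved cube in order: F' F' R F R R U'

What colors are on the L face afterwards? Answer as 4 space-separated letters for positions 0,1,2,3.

After move 1 (F'): F=GGGG U=WWRR R=YRYR D=OOYY L=OWOW
After move 2 (F'): F=GGGG U=WWYY R=OROR D=WWYY L=OROR
After move 3 (R): R=OORR U=WGYG F=GWGY D=WBYB B=YBWB
After move 4 (F): F=GGYW U=WGRR R=YOGR D=ROYB L=OWOB
After move 5 (R): R=GYRO U=WGRW F=GOYB D=RWYY B=RBGB
After move 6 (R): R=RGOY U=WORB F=GWYY D=RGYR B=WBGB
After move 7 (U'): U=OBWR F=OWYY R=GWOY B=RGGB L=WBOB
Query: L face = WBOB

Answer: W B O B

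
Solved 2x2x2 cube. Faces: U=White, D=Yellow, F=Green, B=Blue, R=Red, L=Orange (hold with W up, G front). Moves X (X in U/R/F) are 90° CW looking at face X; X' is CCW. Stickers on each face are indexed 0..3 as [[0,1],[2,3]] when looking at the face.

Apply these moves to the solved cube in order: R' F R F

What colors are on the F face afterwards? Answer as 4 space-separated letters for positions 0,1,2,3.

Answer: W G G R

Derivation:
After move 1 (R'): R=RRRR U=WBWB F=GWGW D=YGYG B=YBYB
After move 2 (F): F=GGWW U=WBOO R=WRBR D=RRYG L=OYOG
After move 3 (R): R=BWRR U=WGOW F=GRWG D=RYYY B=OBBB
After move 4 (F): F=WGGR U=WGGY R=OWWR D=RBYY L=OROY
Query: F face = WGGR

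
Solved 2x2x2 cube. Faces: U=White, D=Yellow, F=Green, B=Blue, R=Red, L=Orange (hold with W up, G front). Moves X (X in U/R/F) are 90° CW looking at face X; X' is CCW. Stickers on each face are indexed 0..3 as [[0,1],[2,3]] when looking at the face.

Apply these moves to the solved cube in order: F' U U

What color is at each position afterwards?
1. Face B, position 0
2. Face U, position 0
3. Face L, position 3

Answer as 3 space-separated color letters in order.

Answer: G R W

Derivation:
After move 1 (F'): F=GGGG U=WWRR R=YRYR D=OOYY L=OWOW
After move 2 (U): U=RWRW F=YRGG R=BBYR B=OWBB L=GGOW
After move 3 (U): U=RRWW F=BBGG R=OWYR B=GGBB L=YROW
Query 1: B[0] = G
Query 2: U[0] = R
Query 3: L[3] = W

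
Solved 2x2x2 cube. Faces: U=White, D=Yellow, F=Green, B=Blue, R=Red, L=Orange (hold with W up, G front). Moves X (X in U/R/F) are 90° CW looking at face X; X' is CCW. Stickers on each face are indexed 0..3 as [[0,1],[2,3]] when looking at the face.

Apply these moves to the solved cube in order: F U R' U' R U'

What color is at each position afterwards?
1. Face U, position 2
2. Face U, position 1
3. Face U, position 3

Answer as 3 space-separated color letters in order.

Answer: B W O

Derivation:
After move 1 (F): F=GGGG U=WWOO R=WRWR D=RRYY L=OYOY
After move 2 (U): U=OWOW F=WRGG R=BBWR B=OYBB L=GGOY
After move 3 (R'): R=BRBW U=OBOO F=WWGW D=RRYG B=YYRB
After move 4 (U'): U=BOOO F=GGGW R=WWBW B=BRRB L=YYOY
After move 5 (R): R=BWWW U=BGOW F=GRGG D=RRYB B=OROB
After move 6 (U'): U=GWBO F=YYGG R=GRWW B=BWOB L=OROY
Query 1: U[2] = B
Query 2: U[1] = W
Query 3: U[3] = O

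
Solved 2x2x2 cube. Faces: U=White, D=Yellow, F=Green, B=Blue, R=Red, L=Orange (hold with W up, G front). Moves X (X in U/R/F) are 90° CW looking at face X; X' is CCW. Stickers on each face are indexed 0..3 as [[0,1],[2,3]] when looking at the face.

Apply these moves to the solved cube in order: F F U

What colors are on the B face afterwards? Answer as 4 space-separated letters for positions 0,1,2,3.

After move 1 (F): F=GGGG U=WWOO R=WRWR D=RRYY L=OYOY
After move 2 (F): F=GGGG U=WWYY R=OROR D=WWYY L=OROR
After move 3 (U): U=YWYW F=ORGG R=BBOR B=ORBB L=GGOR
Query: B face = ORBB

Answer: O R B B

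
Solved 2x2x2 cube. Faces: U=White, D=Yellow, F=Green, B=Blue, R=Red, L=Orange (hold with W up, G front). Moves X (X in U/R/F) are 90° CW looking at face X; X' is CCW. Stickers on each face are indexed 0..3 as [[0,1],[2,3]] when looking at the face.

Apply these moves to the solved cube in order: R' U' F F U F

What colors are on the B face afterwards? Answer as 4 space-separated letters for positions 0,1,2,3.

After move 1 (R'): R=RRRR U=WBWB F=GWGW D=YGYG B=YBYB
After move 2 (U'): U=BBWW F=OOGW R=GWRR B=RRYB L=YBOO
After move 3 (F): F=GOWO U=BBOB R=WWWR D=RGYG L=YYOG
After move 4 (F): F=WGOO U=BBGY R=OWBR D=WWYG L=YROG
After move 5 (U): U=GBYB F=OWOO R=RRBR B=YRYB L=WGOG
After move 6 (F): F=OOOW U=GBGG R=YRBR D=BRYG L=WWOW
Query: B face = YRYB

Answer: Y R Y B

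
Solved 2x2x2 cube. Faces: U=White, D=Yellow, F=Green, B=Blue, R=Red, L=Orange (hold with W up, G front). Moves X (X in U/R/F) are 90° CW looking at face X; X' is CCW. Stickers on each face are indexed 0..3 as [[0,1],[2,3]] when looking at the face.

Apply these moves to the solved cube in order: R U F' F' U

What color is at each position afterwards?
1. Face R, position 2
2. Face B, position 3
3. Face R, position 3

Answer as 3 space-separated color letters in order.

Answer: Y B R

Derivation:
After move 1 (R): R=RRRR U=WGWG F=GYGY D=YBYB B=WBWB
After move 2 (U): U=WWGG F=RRGY R=WBRR B=OOWB L=GYOO
After move 3 (F'): F=RYRG U=WWWR R=BBYR D=YOYB L=GGOG
After move 4 (F'): F=YGRR U=WWBY R=OBYR D=GGYB L=GROW
After move 5 (U): U=BWYW F=OBRR R=OOYR B=GRWB L=YGOW
Query 1: R[2] = Y
Query 2: B[3] = B
Query 3: R[3] = R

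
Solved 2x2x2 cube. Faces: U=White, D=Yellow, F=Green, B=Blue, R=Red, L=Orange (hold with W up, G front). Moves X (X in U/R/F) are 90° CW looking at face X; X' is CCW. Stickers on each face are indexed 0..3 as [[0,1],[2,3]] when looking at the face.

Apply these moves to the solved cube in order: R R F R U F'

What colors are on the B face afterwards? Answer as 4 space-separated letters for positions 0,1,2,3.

Answer: O Y Y B

Derivation:
After move 1 (R): R=RRRR U=WGWG F=GYGY D=YBYB B=WBWB
After move 2 (R): R=RRRR U=WYWY F=GBGB D=YWYW B=GBGB
After move 3 (F): F=GGBB U=WYOO R=WRYR D=RRYW L=OYOW
After move 4 (R): R=YWRR U=WGOB F=GRBW D=RGYG B=OBYB
After move 5 (U): U=OWBG F=YWBW R=OBRR B=OYYB L=GROW
After move 6 (F'): F=WWYB U=OWOR R=GBRR D=RWYG L=GGOB
Query: B face = OYYB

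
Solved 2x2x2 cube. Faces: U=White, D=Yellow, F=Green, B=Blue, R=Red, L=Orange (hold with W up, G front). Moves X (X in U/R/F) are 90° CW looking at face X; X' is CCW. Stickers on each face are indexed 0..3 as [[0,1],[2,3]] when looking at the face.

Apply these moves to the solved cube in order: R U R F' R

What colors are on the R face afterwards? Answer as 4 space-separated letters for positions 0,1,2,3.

After move 1 (R): R=RRRR U=WGWG F=GYGY D=YBYB B=WBWB
After move 2 (U): U=WWGG F=RRGY R=WBRR B=OOWB L=GYOO
After move 3 (R): R=RWRB U=WRGY F=RBGB D=YWYO B=GOWB
After move 4 (F'): F=BBRG U=WRRR R=WWYB D=YOYO L=GYOG
After move 5 (R): R=YWBW U=WBRG F=BORO D=YWYG B=RORB
Query: R face = YWBW

Answer: Y W B W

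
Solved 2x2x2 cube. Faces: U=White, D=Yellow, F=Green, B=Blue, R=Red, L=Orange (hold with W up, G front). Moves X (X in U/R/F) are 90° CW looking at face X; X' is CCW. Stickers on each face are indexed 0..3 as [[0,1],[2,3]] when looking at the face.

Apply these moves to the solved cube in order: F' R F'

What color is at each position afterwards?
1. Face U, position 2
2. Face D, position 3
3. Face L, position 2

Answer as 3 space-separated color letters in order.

Answer: Y B O

Derivation:
After move 1 (F'): F=GGGG U=WWRR R=YRYR D=OOYY L=OWOW
After move 2 (R): R=YYRR U=WGRG F=GOGY D=OBYB B=RBWB
After move 3 (F'): F=OYGG U=WGYR R=BYOR D=WWYB L=OGOR
Query 1: U[2] = Y
Query 2: D[3] = B
Query 3: L[2] = O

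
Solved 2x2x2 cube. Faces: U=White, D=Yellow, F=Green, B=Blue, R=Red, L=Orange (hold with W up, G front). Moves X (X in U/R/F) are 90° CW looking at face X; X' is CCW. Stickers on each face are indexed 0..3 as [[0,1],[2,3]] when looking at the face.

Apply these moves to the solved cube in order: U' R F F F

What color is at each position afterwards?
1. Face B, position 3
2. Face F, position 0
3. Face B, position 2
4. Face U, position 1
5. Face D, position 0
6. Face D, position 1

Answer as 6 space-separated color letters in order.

After move 1 (U'): U=WWWW F=OOGG R=GGRR B=RRBB L=BBOO
After move 2 (R): R=RGRG U=WOWG F=OYGY D=YBYR B=WRWB
After move 3 (F): F=GOYY U=WOOB R=WGGG D=RRYR L=BYOB
After move 4 (F): F=YGYO U=WOBY R=OGBG D=GWYR L=BROR
After move 5 (F): F=YYOG U=WORR R=BGYG D=BOYR L=BGOW
Query 1: B[3] = B
Query 2: F[0] = Y
Query 3: B[2] = W
Query 4: U[1] = O
Query 5: D[0] = B
Query 6: D[1] = O

Answer: B Y W O B O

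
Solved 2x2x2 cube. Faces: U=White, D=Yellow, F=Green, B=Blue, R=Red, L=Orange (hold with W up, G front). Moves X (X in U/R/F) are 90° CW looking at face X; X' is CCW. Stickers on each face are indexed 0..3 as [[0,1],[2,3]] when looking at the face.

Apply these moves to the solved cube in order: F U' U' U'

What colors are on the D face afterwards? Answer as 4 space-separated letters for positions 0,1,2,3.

After move 1 (F): F=GGGG U=WWOO R=WRWR D=RRYY L=OYOY
After move 2 (U'): U=WOWO F=OYGG R=GGWR B=WRBB L=BBOY
After move 3 (U'): U=OOWW F=BBGG R=OYWR B=GGBB L=WROY
After move 4 (U'): U=OWOW F=WRGG R=BBWR B=OYBB L=GGOY
Query: D face = RRYY

Answer: R R Y Y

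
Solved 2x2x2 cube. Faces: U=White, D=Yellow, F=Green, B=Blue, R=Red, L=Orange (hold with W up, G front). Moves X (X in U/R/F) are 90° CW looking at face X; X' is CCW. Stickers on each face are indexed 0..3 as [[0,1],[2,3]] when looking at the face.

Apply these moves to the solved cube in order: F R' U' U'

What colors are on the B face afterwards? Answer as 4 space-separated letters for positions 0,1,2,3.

After move 1 (F): F=GGGG U=WWOO R=WRWR D=RRYY L=OYOY
After move 2 (R'): R=RRWW U=WBOB F=GWGO D=RGYG B=YBRB
After move 3 (U'): U=BBWO F=OYGO R=GWWW B=RRRB L=YBOY
After move 4 (U'): U=BOBW F=YBGO R=OYWW B=GWRB L=RROY
Query: B face = GWRB

Answer: G W R B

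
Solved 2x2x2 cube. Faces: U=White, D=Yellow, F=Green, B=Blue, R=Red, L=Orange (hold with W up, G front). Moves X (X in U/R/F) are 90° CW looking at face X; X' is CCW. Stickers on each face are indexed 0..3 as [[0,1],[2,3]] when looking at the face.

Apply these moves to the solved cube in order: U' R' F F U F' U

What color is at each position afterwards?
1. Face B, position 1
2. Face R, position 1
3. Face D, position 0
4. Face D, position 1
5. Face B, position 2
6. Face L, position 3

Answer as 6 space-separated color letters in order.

After move 1 (U'): U=WWWW F=OOGG R=GGRR B=RRBB L=BBOO
After move 2 (R'): R=GRGR U=WBWR F=OWGW D=YOYG B=YRYB
After move 3 (F): F=GOWW U=WBOB R=WRRR D=GGYG L=BYOO
After move 4 (F): F=WGWO U=WBOY R=ORBR D=RWYG L=BGOG
After move 5 (U): U=OWYB F=ORWO R=YRBR B=BGYB L=WGOG
After move 6 (F'): F=ROOW U=OWYB R=WRRR D=GGYG L=WBOY
After move 7 (U): U=YOBW F=WROW R=BGRR B=WBYB L=ROOY
Query 1: B[1] = B
Query 2: R[1] = G
Query 3: D[0] = G
Query 4: D[1] = G
Query 5: B[2] = Y
Query 6: L[3] = Y

Answer: B G G G Y Y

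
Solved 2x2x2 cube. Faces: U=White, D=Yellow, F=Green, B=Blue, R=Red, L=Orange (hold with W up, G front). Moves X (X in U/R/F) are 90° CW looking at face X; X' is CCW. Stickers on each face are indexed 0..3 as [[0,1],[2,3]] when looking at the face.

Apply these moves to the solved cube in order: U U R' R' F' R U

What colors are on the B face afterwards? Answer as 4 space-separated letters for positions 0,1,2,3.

After move 1 (U): U=WWWW F=RRGG R=BBRR B=OOBB L=GGOO
After move 2 (U): U=WWWW F=BBGG R=OORR B=GGBB L=RROO
After move 3 (R'): R=OROR U=WBWG F=BWGW D=YBYG B=YGYB
After move 4 (R'): R=RROO U=WYWY F=BBGG D=YWYW B=GGBB
After move 5 (F'): F=BGBG U=WYRO R=WRYO D=ROYW L=RYOW
After move 6 (R): R=YWOR U=WGRG F=BOBW D=RBYG B=OGYB
After move 7 (U): U=RWGG F=YWBW R=OGOR B=RYYB L=BOOW
Query: B face = RYYB

Answer: R Y Y B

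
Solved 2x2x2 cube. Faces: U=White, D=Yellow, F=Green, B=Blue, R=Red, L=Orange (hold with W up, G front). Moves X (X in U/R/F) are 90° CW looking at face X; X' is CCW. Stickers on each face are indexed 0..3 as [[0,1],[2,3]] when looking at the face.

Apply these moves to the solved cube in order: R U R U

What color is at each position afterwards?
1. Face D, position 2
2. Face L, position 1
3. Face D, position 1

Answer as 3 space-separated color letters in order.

Answer: Y B W

Derivation:
After move 1 (R): R=RRRR U=WGWG F=GYGY D=YBYB B=WBWB
After move 2 (U): U=WWGG F=RRGY R=WBRR B=OOWB L=GYOO
After move 3 (R): R=RWRB U=WRGY F=RBGB D=YWYO B=GOWB
After move 4 (U): U=GWYR F=RWGB R=GORB B=GYWB L=RBOO
Query 1: D[2] = Y
Query 2: L[1] = B
Query 3: D[1] = W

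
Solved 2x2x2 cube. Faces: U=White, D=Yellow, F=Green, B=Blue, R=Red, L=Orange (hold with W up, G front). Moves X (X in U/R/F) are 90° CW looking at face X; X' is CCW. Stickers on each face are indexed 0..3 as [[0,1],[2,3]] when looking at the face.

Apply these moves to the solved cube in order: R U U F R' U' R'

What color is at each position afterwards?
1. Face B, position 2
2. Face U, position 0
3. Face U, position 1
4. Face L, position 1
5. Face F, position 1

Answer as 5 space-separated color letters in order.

After move 1 (R): R=RRRR U=WGWG F=GYGY D=YBYB B=WBWB
After move 2 (U): U=WWGG F=RRGY R=WBRR B=OOWB L=GYOO
After move 3 (U): U=GWGW F=WBGY R=OORR B=GYWB L=RROO
After move 4 (F): F=GWYB U=GWOR R=GOWR D=ROYB L=RYOB
After move 5 (R'): R=ORGW U=GWOG F=GWYR D=RWYB B=BYOB
After move 6 (U'): U=WGGO F=RYYR R=GWGW B=OROB L=BYOB
After move 7 (R'): R=WWGG U=WOGO F=RGYO D=RYYR B=BRWB
Query 1: B[2] = W
Query 2: U[0] = W
Query 3: U[1] = O
Query 4: L[1] = Y
Query 5: F[1] = G

Answer: W W O Y G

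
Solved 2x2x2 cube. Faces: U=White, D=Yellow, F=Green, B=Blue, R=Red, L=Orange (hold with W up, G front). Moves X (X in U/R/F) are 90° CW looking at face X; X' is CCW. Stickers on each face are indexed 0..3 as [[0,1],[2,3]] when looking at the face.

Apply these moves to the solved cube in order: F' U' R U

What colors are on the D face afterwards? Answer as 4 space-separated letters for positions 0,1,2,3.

Answer: O B Y Y

Derivation:
After move 1 (F'): F=GGGG U=WWRR R=YRYR D=OOYY L=OWOW
After move 2 (U'): U=WRWR F=OWGG R=GGYR B=YRBB L=BBOW
After move 3 (R): R=YGRG U=WWWG F=OOGY D=OBYY B=RRRB
After move 4 (U): U=WWGW F=YGGY R=RRRG B=BBRB L=OOOW
Query: D face = OBYY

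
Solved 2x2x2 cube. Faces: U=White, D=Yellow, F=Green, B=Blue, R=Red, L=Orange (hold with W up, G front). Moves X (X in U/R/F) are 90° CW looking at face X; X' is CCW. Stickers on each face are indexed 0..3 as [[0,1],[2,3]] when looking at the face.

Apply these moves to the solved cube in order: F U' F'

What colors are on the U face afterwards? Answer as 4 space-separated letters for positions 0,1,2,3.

Answer: W O G W

Derivation:
After move 1 (F): F=GGGG U=WWOO R=WRWR D=RRYY L=OYOY
After move 2 (U'): U=WOWO F=OYGG R=GGWR B=WRBB L=BBOY
After move 3 (F'): F=YGOG U=WOGW R=RGRR D=BYYY L=BOOW
Query: U face = WOGW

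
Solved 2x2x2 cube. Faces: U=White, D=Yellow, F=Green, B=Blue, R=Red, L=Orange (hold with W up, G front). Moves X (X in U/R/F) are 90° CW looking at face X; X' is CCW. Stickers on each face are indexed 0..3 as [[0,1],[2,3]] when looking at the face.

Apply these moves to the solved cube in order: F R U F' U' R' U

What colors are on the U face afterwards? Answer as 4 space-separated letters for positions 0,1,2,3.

Answer: O W B W

Derivation:
After move 1 (F): F=GGGG U=WWOO R=WRWR D=RRYY L=OYOY
After move 2 (R): R=WWRR U=WGOG F=GRGY D=RBYB B=OBWB
After move 3 (U): U=OWGG F=WWGY R=OBRR B=OYWB L=GROY
After move 4 (F'): F=WYWG U=OWOR R=BBRR D=RYYB L=GGOG
After move 5 (U'): U=WROO F=GGWG R=WYRR B=BBWB L=OYOG
After move 6 (R'): R=YRWR U=WWOB F=GRWO D=RGYG B=BBYB
After move 7 (U): U=OWBW F=YRWO R=BBWR B=OYYB L=GROG
Query: U face = OWBW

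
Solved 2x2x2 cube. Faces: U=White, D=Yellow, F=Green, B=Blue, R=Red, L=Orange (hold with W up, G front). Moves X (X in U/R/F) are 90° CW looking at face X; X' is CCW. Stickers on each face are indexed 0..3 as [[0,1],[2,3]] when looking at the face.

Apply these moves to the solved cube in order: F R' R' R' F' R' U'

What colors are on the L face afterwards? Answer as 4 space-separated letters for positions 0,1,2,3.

After move 1 (F): F=GGGG U=WWOO R=WRWR D=RRYY L=OYOY
After move 2 (R'): R=RRWW U=WBOB F=GWGO D=RGYG B=YBRB
After move 3 (R'): R=RWRW U=WROY F=GBGB D=RWYO B=GBGB
After move 4 (R'): R=WWRR U=WGOG F=GRGY D=RBYB B=OBWB
After move 5 (F'): F=RYGG U=WGWR R=BWRR D=YYYB L=OGOO
After move 6 (R'): R=WRBR U=WWWO F=RGGR D=YYYG B=BBYB
After move 7 (U'): U=WOWW F=OGGR R=RGBR B=WRYB L=BBOO
Query: L face = BBOO

Answer: B B O O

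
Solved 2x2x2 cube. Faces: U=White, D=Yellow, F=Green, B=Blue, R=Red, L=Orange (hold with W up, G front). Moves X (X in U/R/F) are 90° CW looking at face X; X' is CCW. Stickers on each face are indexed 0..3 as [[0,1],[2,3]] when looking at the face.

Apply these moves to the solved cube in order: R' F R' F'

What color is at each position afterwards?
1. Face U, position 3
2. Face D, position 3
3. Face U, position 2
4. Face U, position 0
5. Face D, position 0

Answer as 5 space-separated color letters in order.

Answer: W W R W Y

Derivation:
After move 1 (R'): R=RRRR U=WBWB F=GWGW D=YGYG B=YBYB
After move 2 (F): F=GGWW U=WBOO R=WRBR D=RRYG L=OYOG
After move 3 (R'): R=RRWB U=WYOY F=GBWO D=RGYW B=GBRB
After move 4 (F'): F=BOGW U=WYRW R=GRRB D=YGYW L=OYOO
Query 1: U[3] = W
Query 2: D[3] = W
Query 3: U[2] = R
Query 4: U[0] = W
Query 5: D[0] = Y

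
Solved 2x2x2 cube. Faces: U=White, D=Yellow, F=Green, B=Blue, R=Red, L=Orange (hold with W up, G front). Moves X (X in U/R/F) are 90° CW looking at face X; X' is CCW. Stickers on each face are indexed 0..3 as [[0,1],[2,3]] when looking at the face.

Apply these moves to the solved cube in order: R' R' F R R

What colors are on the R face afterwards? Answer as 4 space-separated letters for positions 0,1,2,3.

Answer: R Y R W

Derivation:
After move 1 (R'): R=RRRR U=WBWB F=GWGW D=YGYG B=YBYB
After move 2 (R'): R=RRRR U=WYWY F=GBGB D=YWYW B=GBGB
After move 3 (F): F=GGBB U=WYOO R=WRYR D=RRYW L=OYOW
After move 4 (R): R=YWRR U=WGOB F=GRBW D=RGYG B=OBYB
After move 5 (R): R=RYRW U=WROW F=GGBG D=RYYO B=BBGB
Query: R face = RYRW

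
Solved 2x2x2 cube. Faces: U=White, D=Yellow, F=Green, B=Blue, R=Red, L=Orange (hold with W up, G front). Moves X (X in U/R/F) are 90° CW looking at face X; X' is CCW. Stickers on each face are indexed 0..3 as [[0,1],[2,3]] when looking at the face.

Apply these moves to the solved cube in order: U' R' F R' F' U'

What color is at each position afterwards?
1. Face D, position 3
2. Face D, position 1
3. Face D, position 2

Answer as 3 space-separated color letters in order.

After move 1 (U'): U=WWWW F=OOGG R=GGRR B=RRBB L=BBOO
After move 2 (R'): R=GRGR U=WBWR F=OWGW D=YOYG B=YRYB
After move 3 (F): F=GOWW U=WBOB R=WRRR D=GGYG L=BYOO
After move 4 (R'): R=RRWR U=WYOY F=GBWB D=GOYW B=GRGB
After move 5 (F'): F=BBGW U=WYRW R=ORGR D=YOYW L=BYOO
After move 6 (U'): U=YWWR F=BYGW R=BBGR B=ORGB L=GROO
Query 1: D[3] = W
Query 2: D[1] = O
Query 3: D[2] = Y

Answer: W O Y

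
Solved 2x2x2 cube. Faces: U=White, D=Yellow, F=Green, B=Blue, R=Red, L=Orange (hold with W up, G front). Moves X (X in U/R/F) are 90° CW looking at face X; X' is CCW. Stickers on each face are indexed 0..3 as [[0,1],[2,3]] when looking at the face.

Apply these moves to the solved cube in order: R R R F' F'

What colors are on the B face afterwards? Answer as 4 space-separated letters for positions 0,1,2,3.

After move 1 (R): R=RRRR U=WGWG F=GYGY D=YBYB B=WBWB
After move 2 (R): R=RRRR U=WYWY F=GBGB D=YWYW B=GBGB
After move 3 (R): R=RRRR U=WBWB F=GWGW D=YGYG B=YBYB
After move 4 (F'): F=WWGG U=WBRR R=GRYR D=OOYG L=OBOW
After move 5 (F'): F=WGWG U=WBGY R=OROR D=BWYG L=OROR
Query: B face = YBYB

Answer: Y B Y B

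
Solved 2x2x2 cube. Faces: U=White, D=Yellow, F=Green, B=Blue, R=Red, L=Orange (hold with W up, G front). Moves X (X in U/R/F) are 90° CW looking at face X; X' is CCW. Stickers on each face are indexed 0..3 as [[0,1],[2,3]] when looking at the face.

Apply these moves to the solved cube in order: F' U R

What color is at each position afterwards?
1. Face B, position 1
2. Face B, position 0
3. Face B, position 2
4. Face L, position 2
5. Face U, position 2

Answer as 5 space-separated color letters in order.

After move 1 (F'): F=GGGG U=WWRR R=YRYR D=OOYY L=OWOW
After move 2 (U): U=RWRW F=YRGG R=BBYR B=OWBB L=GGOW
After move 3 (R): R=YBRB U=RRRG F=YOGY D=OBYO B=WWWB
Query 1: B[1] = W
Query 2: B[0] = W
Query 3: B[2] = W
Query 4: L[2] = O
Query 5: U[2] = R

Answer: W W W O R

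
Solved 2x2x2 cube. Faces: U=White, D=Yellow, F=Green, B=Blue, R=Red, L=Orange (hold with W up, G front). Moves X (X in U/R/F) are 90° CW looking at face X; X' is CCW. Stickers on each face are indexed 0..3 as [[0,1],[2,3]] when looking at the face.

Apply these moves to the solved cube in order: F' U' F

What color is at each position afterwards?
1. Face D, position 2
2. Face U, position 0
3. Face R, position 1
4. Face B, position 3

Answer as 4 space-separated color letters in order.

After move 1 (F'): F=GGGG U=WWRR R=YRYR D=OOYY L=OWOW
After move 2 (U'): U=WRWR F=OWGG R=GGYR B=YRBB L=BBOW
After move 3 (F): F=GOGW U=WRWB R=WGRR D=YGYY L=BOOO
Query 1: D[2] = Y
Query 2: U[0] = W
Query 3: R[1] = G
Query 4: B[3] = B

Answer: Y W G B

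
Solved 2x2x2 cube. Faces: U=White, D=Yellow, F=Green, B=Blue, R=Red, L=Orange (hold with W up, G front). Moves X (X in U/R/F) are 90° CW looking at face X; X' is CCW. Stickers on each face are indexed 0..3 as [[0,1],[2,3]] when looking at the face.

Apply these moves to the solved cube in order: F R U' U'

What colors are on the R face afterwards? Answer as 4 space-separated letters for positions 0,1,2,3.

Answer: O Y R R

Derivation:
After move 1 (F): F=GGGG U=WWOO R=WRWR D=RRYY L=OYOY
After move 2 (R): R=WWRR U=WGOG F=GRGY D=RBYB B=OBWB
After move 3 (U'): U=GGWO F=OYGY R=GRRR B=WWWB L=OBOY
After move 4 (U'): U=GOGW F=OBGY R=OYRR B=GRWB L=WWOY
Query: R face = OYRR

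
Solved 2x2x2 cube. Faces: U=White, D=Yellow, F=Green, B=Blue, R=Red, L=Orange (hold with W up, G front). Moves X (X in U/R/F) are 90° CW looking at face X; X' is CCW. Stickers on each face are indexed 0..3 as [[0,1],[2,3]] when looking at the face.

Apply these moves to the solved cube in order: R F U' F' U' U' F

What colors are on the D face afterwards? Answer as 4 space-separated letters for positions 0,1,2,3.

After move 1 (R): R=RRRR U=WGWG F=GYGY D=YBYB B=WBWB
After move 2 (F): F=GGYY U=WGOO R=WRGR D=RRYB L=OYOB
After move 3 (U'): U=GOWO F=OYYY R=GGGR B=WRWB L=WBOB
After move 4 (F'): F=YYOY U=GOGG R=RGRR D=BBYB L=WOOW
After move 5 (U'): U=OGGG F=WOOY R=YYRR B=RGWB L=WROW
After move 6 (U'): U=GGOG F=WROY R=WORR B=YYWB L=RGOW
After move 7 (F): F=OWYR U=GGWG R=OOGR D=RWYB L=RBOB
Query: D face = RWYB

Answer: R W Y B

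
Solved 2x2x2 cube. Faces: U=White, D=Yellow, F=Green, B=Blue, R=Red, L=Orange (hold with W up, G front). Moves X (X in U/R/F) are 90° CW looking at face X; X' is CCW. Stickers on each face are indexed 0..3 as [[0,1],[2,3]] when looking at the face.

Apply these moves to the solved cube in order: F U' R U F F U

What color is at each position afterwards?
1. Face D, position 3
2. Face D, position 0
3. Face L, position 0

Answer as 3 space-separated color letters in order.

Answer: W Y Y

Derivation:
After move 1 (F): F=GGGG U=WWOO R=WRWR D=RRYY L=OYOY
After move 2 (U'): U=WOWO F=OYGG R=GGWR B=WRBB L=BBOY
After move 3 (R): R=WGRG U=WYWG F=ORGY D=RBYW B=OROB
After move 4 (U): U=WWGY F=WGGY R=ORRG B=BBOB L=OROY
After move 5 (F): F=GWYG U=WWYR R=GRYG D=ROYW L=OROB
After move 6 (F): F=YGGW U=WWBR R=YRRG D=YGYW L=OROO
After move 7 (U): U=BWRW F=YRGW R=BBRG B=OROB L=YGOO
Query 1: D[3] = W
Query 2: D[0] = Y
Query 3: L[0] = Y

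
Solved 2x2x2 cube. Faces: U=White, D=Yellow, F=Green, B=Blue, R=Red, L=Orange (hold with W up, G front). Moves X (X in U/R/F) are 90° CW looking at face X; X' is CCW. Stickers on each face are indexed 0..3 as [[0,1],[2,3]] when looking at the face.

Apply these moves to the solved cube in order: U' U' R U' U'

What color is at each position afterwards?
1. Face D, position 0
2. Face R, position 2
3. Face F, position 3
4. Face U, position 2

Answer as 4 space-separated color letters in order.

After move 1 (U'): U=WWWW F=OOGG R=GGRR B=RRBB L=BBOO
After move 2 (U'): U=WWWW F=BBGG R=OORR B=GGBB L=RROO
After move 3 (R): R=RORO U=WBWG F=BYGY D=YBYG B=WGWB
After move 4 (U'): U=BGWW F=RRGY R=BYRO B=ROWB L=WGOO
After move 5 (U'): U=GWBW F=WGGY R=RRRO B=BYWB L=ROOO
Query 1: D[0] = Y
Query 2: R[2] = R
Query 3: F[3] = Y
Query 4: U[2] = B

Answer: Y R Y B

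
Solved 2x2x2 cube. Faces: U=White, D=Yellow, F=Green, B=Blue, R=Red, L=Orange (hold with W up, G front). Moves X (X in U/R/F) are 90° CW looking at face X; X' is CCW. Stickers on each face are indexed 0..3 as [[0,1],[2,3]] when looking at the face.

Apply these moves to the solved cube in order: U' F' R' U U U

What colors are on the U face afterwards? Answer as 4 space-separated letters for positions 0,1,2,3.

Answer: B R W G

Derivation:
After move 1 (U'): U=WWWW F=OOGG R=GGRR B=RRBB L=BBOO
After move 2 (F'): F=OGOG U=WWGR R=YGYR D=BOYY L=BWOW
After move 3 (R'): R=GRYY U=WBGR F=OWOR D=BGYG B=YROB
After move 4 (U): U=GWRB F=GROR R=YRYY B=BWOB L=OWOW
After move 5 (U): U=RGBW F=YROR R=BWYY B=OWOB L=GROW
After move 6 (U): U=BRWG F=BWOR R=OWYY B=GROB L=YROW
Query: U face = BRWG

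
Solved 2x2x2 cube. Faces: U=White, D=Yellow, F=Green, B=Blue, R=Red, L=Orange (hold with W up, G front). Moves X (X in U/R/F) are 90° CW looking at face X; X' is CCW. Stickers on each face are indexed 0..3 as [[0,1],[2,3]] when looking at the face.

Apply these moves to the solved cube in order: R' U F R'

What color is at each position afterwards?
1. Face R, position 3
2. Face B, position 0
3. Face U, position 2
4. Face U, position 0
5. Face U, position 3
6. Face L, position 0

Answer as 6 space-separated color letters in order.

Answer: B G O W O G

Derivation:
After move 1 (R'): R=RRRR U=WBWB F=GWGW D=YGYG B=YBYB
After move 2 (U): U=WWBB F=RRGW R=YBRR B=OOYB L=GWOO
After move 3 (F): F=GRWR U=WWOW R=BBBR D=RYYG L=GYOG
After move 4 (R'): R=BRBB U=WYOO F=GWWW D=RRYR B=GOYB
Query 1: R[3] = B
Query 2: B[0] = G
Query 3: U[2] = O
Query 4: U[0] = W
Query 5: U[3] = O
Query 6: L[0] = G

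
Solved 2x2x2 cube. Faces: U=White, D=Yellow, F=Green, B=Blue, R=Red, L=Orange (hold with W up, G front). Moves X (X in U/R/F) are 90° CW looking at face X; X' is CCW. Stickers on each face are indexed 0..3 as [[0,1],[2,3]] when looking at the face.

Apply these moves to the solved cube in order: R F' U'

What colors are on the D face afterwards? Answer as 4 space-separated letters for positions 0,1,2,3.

Answer: O O Y B

Derivation:
After move 1 (R): R=RRRR U=WGWG F=GYGY D=YBYB B=WBWB
After move 2 (F'): F=YYGG U=WGRR R=BRYR D=OOYB L=OGOW
After move 3 (U'): U=GRWR F=OGGG R=YYYR B=BRWB L=WBOW
Query: D face = OOYB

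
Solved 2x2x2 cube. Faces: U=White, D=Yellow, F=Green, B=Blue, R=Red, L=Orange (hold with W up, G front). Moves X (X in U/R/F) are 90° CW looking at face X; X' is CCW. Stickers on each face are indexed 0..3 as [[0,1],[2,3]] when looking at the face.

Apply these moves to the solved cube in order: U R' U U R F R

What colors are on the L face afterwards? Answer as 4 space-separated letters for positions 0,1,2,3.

Answer: B Y O Y

Derivation:
After move 1 (U): U=WWWW F=RRGG R=BBRR B=OOBB L=GGOO
After move 2 (R'): R=BRBR U=WBWO F=RWGW D=YRYG B=YOYB
After move 3 (U): U=WWOB F=BRGW R=YOBR B=GGYB L=RWOO
After move 4 (U): U=OWBW F=YOGW R=GGBR B=RWYB L=BROO
After move 5 (R): R=BGRG U=OOBW F=YRGG D=YYYR B=WWWB
After move 6 (F): F=GYGR U=OOOR R=BGWG D=RBYR L=BYOY
After move 7 (R): R=WBGG U=OYOR F=GBGR D=RWYW B=RWOB
Query: L face = BYOY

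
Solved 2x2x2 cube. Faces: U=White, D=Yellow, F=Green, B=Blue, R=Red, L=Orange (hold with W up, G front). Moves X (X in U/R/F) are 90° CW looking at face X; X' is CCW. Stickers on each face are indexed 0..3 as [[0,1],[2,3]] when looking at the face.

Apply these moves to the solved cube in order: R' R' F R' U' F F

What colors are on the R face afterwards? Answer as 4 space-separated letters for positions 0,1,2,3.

After move 1 (R'): R=RRRR U=WBWB F=GWGW D=YGYG B=YBYB
After move 2 (R'): R=RRRR U=WYWY F=GBGB D=YWYW B=GBGB
After move 3 (F): F=GGBB U=WYOO R=WRYR D=RRYW L=OYOW
After move 4 (R'): R=RRWY U=WGOG F=GYBO D=RGYB B=WBRB
After move 5 (U'): U=GGWO F=OYBO R=GYWY B=RRRB L=WBOW
After move 6 (F): F=BOOY U=GGWB R=WYOY D=WGYB L=WROG
After move 7 (F): F=OBYO U=GGGR R=WYBY D=OWYB L=WWOG
Query: R face = WYBY

Answer: W Y B Y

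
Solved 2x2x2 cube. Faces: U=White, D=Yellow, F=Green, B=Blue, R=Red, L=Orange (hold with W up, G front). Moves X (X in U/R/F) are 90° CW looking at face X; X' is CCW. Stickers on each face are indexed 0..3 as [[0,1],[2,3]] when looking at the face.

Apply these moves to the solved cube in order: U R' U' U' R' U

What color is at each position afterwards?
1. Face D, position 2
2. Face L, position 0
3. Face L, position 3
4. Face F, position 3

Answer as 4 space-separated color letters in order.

Answer: Y Y O W

Derivation:
After move 1 (U): U=WWWW F=RRGG R=BBRR B=OOBB L=GGOO
After move 2 (R'): R=BRBR U=WBWO F=RWGW D=YRYG B=YOYB
After move 3 (U'): U=BOWW F=GGGW R=RWBR B=BRYB L=YOOO
After move 4 (U'): U=OWBW F=YOGW R=GGBR B=RWYB L=BROO
After move 5 (R'): R=GRGB U=OYBR F=YWGW D=YOYW B=GWRB
After move 6 (U): U=BORY F=GRGW R=GWGB B=BRRB L=YWOO
Query 1: D[2] = Y
Query 2: L[0] = Y
Query 3: L[3] = O
Query 4: F[3] = W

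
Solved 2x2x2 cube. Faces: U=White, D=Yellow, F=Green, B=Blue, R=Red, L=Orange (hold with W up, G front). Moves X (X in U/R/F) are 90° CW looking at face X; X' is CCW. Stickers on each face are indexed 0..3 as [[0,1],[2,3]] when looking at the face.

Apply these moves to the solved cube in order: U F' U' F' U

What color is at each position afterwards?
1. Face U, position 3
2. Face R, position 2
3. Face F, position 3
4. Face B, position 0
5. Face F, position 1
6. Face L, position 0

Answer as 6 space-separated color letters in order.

After move 1 (U): U=WWWW F=RRGG R=BBRR B=OOBB L=GGOO
After move 2 (F'): F=RGRG U=WWBR R=YBYR D=GOYY L=GWOW
After move 3 (U'): U=WRWB F=GWRG R=RGYR B=YBBB L=OOOW
After move 4 (F'): F=WGGR U=WRRY R=OGGR D=OWYY L=OBOW
After move 5 (U): U=RWYR F=OGGR R=YBGR B=OBBB L=WGOW
Query 1: U[3] = R
Query 2: R[2] = G
Query 3: F[3] = R
Query 4: B[0] = O
Query 5: F[1] = G
Query 6: L[0] = W

Answer: R G R O G W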